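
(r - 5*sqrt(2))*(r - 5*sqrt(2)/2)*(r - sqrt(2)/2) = r^3 - 8*sqrt(2)*r^2 + 65*r/2 - 25*sqrt(2)/2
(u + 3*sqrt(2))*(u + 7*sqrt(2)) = u^2 + 10*sqrt(2)*u + 42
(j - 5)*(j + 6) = j^2 + j - 30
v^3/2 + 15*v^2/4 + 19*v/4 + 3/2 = (v/2 + 1/2)*(v + 1/2)*(v + 6)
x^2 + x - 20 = (x - 4)*(x + 5)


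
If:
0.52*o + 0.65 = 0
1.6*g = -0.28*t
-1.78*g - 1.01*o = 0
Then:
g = 0.71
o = -1.25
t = -4.05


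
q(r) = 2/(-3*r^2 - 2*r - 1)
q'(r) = 2*(6*r + 2)/(-3*r^2 - 2*r - 1)^2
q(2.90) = -0.06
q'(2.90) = 0.04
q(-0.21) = -2.81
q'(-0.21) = 2.92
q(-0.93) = -1.15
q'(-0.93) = -2.38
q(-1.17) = -0.72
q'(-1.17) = -1.31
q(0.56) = -0.65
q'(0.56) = 1.14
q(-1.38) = -0.51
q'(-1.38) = -0.80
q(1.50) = -0.19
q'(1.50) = 0.19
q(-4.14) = -0.05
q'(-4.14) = -0.02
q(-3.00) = -0.09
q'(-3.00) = -0.07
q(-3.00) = -0.09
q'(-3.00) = -0.07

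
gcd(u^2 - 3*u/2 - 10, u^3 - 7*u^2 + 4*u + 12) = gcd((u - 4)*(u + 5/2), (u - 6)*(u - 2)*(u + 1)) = 1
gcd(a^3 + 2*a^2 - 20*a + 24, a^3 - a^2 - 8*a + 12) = a^2 - 4*a + 4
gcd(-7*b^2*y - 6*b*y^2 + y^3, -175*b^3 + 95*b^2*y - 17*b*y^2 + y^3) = -7*b + y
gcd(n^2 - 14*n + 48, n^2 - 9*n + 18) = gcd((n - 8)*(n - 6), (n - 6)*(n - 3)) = n - 6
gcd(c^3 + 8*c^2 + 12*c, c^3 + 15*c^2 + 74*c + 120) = c + 6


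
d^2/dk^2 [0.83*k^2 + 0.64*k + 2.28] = 1.66000000000000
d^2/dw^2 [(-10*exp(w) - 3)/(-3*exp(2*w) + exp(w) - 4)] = (90*exp(4*w) + 138*exp(3*w) - 747*exp(2*w) - 101*exp(w) + 172)*exp(w)/(27*exp(6*w) - 27*exp(5*w) + 117*exp(4*w) - 73*exp(3*w) + 156*exp(2*w) - 48*exp(w) + 64)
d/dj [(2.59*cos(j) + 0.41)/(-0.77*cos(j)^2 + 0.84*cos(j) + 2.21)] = (1.9943*sin(j)^2 - 0.6314*cos(j) - 7.3738)*sin(j)/(-0.77*cos(j)^2 + 0.84*cos(j) + 2.21)^2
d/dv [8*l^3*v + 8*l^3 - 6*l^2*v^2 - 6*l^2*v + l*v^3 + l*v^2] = l*(8*l^2 - 12*l*v - 6*l + 3*v^2 + 2*v)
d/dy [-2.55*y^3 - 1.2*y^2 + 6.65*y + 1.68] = -7.65*y^2 - 2.4*y + 6.65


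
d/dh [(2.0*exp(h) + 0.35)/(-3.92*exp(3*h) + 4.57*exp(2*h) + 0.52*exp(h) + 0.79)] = (15.68*exp(3*h) - 5.024*exp(2*h) - 3.199*exp(h) + 1.398)*exp(h)/(15.3664*exp(6*h) - 35.8288*exp(5*h) + 16.8081*exp(4*h) - 1.4408*exp(3*h) + 7.491*exp(2*h) + 0.8216*exp(h) + 0.6241)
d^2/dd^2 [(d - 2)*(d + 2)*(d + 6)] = 6*d + 12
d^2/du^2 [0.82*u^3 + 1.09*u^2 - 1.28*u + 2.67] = 4.92*u + 2.18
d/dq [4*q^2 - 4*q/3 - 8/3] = 8*q - 4/3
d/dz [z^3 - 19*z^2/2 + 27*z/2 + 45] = 3*z^2 - 19*z + 27/2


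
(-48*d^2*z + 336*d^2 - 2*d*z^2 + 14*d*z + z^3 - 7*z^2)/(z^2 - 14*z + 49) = (-48*d^2 - 2*d*z + z^2)/(z - 7)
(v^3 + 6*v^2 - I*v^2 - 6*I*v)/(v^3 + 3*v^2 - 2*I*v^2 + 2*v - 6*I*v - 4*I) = v*(v^2 + v*(6 - I) - 6*I)/(v^3 + v^2*(3 - 2*I) + 2*v*(1 - 3*I) - 4*I)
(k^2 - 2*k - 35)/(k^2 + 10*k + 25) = (k - 7)/(k + 5)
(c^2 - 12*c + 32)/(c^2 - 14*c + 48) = (c - 4)/(c - 6)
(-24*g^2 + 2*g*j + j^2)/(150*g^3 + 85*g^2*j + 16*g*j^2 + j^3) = (-4*g + j)/(25*g^2 + 10*g*j + j^2)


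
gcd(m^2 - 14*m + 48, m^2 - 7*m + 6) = m - 6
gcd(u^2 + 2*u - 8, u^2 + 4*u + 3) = 1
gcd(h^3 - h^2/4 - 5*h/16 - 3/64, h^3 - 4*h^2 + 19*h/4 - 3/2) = 1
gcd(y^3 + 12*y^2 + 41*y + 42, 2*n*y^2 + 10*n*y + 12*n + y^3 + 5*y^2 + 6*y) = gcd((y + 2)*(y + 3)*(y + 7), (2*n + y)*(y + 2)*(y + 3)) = y^2 + 5*y + 6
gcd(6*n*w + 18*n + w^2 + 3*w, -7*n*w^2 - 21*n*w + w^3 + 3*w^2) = w + 3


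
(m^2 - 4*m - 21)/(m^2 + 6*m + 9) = (m - 7)/(m + 3)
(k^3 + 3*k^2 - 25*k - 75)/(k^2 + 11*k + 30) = (k^2 - 2*k - 15)/(k + 6)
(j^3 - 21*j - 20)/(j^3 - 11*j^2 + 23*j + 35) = (j + 4)/(j - 7)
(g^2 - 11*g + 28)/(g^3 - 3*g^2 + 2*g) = (g^2 - 11*g + 28)/(g*(g^2 - 3*g + 2))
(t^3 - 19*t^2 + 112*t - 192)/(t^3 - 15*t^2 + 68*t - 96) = (t - 8)/(t - 4)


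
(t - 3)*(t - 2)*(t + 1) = t^3 - 4*t^2 + t + 6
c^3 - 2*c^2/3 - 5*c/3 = c*(c - 5/3)*(c + 1)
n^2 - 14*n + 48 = (n - 8)*(n - 6)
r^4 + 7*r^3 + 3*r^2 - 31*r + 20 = (r - 1)^2*(r + 4)*(r + 5)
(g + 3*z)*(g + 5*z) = g^2 + 8*g*z + 15*z^2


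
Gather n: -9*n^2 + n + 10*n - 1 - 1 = -9*n^2 + 11*n - 2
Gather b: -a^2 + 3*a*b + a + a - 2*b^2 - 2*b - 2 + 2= -a^2 + 2*a - 2*b^2 + b*(3*a - 2)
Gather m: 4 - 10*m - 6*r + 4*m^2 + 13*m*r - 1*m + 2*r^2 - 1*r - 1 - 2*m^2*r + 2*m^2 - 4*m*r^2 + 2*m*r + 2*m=m^2*(6 - 2*r) + m*(-4*r^2 + 15*r - 9) + 2*r^2 - 7*r + 3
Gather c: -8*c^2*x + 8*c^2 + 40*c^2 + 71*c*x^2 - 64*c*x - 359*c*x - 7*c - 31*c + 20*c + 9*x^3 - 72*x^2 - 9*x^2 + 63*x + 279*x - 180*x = c^2*(48 - 8*x) + c*(71*x^2 - 423*x - 18) + 9*x^3 - 81*x^2 + 162*x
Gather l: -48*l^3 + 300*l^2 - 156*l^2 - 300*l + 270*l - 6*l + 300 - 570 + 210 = -48*l^3 + 144*l^2 - 36*l - 60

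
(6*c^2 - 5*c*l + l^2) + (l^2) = 6*c^2 - 5*c*l + 2*l^2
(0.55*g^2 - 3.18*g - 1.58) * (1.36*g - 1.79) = 0.748*g^3 - 5.3093*g^2 + 3.5434*g + 2.8282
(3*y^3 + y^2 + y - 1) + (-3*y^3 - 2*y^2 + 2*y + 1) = -y^2 + 3*y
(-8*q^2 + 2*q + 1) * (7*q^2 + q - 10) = -56*q^4 + 6*q^3 + 89*q^2 - 19*q - 10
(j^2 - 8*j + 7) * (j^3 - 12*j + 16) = j^5 - 8*j^4 - 5*j^3 + 112*j^2 - 212*j + 112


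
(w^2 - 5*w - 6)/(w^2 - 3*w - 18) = (w + 1)/(w + 3)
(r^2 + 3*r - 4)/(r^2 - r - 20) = (r - 1)/(r - 5)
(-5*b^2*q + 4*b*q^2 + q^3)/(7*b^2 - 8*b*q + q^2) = q*(5*b + q)/(-7*b + q)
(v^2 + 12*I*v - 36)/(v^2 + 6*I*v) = (v + 6*I)/v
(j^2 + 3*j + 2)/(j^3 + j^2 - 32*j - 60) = (j + 1)/(j^2 - j - 30)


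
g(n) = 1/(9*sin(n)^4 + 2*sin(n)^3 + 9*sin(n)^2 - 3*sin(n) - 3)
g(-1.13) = 0.09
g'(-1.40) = 0.04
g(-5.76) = -0.69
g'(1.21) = -0.15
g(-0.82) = 0.17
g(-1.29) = 0.07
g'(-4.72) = -0.00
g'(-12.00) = -12.68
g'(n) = (-36*sin(n)^3*cos(n) - 6*sin(n)^2*cos(n) - 18*sin(n)*cos(n) + 3*cos(n))/(9*sin(n)^4 + 2*sin(n)^3 + 9*sin(n)^2 - 3*sin(n) - 3)^2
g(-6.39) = -0.39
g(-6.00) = -0.33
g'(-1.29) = 0.07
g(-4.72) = 0.07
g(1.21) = 0.09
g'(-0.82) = 0.55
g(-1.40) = 0.07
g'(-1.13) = 0.13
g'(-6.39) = 0.73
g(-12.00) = -1.04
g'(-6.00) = -0.34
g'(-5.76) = -4.99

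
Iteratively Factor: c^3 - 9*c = (c + 3)*(c^2 - 3*c) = c*(c + 3)*(c - 3)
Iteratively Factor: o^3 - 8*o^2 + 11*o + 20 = (o - 5)*(o^2 - 3*o - 4) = (o - 5)*(o - 4)*(o + 1)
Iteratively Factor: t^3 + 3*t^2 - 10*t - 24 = (t - 3)*(t^2 + 6*t + 8) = (t - 3)*(t + 4)*(t + 2)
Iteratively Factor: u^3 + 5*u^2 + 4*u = (u + 1)*(u^2 + 4*u) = (u + 1)*(u + 4)*(u)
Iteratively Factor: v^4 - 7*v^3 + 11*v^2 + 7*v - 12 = (v - 1)*(v^3 - 6*v^2 + 5*v + 12) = (v - 4)*(v - 1)*(v^2 - 2*v - 3) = (v - 4)*(v - 3)*(v - 1)*(v + 1)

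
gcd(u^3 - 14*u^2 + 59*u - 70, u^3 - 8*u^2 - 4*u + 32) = u - 2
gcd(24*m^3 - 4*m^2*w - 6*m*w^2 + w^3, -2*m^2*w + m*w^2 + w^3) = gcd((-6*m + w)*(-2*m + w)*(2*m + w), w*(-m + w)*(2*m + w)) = 2*m + w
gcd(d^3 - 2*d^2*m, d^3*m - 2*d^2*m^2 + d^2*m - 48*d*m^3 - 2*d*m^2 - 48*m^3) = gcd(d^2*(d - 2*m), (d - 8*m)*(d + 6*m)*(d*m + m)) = 1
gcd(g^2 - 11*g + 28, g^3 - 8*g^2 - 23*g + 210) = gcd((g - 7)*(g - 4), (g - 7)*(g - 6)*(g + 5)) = g - 7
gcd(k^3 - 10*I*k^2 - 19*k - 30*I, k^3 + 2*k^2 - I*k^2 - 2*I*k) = 1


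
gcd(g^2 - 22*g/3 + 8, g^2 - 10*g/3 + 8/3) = g - 4/3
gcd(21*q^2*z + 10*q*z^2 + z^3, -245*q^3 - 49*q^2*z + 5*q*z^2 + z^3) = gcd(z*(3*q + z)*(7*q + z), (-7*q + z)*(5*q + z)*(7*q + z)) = 7*q + z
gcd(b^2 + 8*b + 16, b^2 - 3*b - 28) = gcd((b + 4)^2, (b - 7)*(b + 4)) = b + 4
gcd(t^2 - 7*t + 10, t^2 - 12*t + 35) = t - 5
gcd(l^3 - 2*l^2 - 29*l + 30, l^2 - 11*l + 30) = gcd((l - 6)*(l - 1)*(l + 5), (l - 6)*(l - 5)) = l - 6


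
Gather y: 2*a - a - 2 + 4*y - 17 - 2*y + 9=a + 2*y - 10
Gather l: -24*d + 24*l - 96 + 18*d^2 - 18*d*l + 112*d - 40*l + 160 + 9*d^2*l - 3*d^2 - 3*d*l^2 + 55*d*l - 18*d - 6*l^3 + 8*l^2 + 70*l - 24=15*d^2 + 70*d - 6*l^3 + l^2*(8 - 3*d) + l*(9*d^2 + 37*d + 54) + 40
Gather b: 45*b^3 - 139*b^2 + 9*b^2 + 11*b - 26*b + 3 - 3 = 45*b^3 - 130*b^2 - 15*b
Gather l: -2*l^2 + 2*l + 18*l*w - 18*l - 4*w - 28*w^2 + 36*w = -2*l^2 + l*(18*w - 16) - 28*w^2 + 32*w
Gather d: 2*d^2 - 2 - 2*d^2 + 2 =0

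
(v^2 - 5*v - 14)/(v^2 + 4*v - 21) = (v^2 - 5*v - 14)/(v^2 + 4*v - 21)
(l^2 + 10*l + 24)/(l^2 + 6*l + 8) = (l + 6)/(l + 2)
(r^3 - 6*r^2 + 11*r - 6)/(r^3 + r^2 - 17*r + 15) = (r - 2)/(r + 5)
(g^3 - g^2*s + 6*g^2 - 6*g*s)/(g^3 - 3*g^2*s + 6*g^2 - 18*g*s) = (-g + s)/(-g + 3*s)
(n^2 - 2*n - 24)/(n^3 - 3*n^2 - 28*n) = (n - 6)/(n*(n - 7))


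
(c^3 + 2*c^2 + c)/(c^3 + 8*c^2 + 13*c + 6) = c/(c + 6)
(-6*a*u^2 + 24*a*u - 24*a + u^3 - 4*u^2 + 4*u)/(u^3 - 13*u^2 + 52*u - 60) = (-6*a*u + 12*a + u^2 - 2*u)/(u^2 - 11*u + 30)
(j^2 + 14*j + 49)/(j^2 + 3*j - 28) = (j + 7)/(j - 4)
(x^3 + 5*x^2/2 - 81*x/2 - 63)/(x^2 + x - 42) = x + 3/2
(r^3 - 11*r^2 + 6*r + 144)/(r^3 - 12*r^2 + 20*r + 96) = (r + 3)/(r + 2)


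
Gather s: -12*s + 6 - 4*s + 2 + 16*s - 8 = 0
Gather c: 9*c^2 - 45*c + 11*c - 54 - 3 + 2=9*c^2 - 34*c - 55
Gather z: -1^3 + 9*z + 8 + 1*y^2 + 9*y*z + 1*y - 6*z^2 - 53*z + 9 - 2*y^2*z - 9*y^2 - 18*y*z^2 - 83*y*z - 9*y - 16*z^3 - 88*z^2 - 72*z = -8*y^2 - 8*y - 16*z^3 + z^2*(-18*y - 94) + z*(-2*y^2 - 74*y - 116) + 16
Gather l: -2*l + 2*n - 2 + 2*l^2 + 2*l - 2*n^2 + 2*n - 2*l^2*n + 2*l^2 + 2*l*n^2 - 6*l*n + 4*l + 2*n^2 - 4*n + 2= l^2*(4 - 2*n) + l*(2*n^2 - 6*n + 4)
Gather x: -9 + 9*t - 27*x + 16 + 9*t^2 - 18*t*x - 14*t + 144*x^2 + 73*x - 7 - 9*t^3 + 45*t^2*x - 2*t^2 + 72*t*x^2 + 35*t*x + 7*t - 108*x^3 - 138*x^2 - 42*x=-9*t^3 + 7*t^2 + 2*t - 108*x^3 + x^2*(72*t + 6) + x*(45*t^2 + 17*t + 4)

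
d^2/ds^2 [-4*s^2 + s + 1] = -8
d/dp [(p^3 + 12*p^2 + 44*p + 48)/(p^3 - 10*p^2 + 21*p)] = 2*(-11*p^4 - 23*p^3 + 274*p^2 + 480*p - 504)/(p^2*(p^4 - 20*p^3 + 142*p^2 - 420*p + 441))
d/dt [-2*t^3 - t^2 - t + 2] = -6*t^2 - 2*t - 1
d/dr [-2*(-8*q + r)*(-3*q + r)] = 22*q - 4*r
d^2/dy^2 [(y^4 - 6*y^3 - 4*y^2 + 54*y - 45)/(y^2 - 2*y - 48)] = 2*(y^6 - 6*y^5 - 132*y^4 + 502*y^3 + 11385*y^2 - 33426*y - 16740)/(y^6 - 6*y^5 - 132*y^4 + 568*y^3 + 6336*y^2 - 13824*y - 110592)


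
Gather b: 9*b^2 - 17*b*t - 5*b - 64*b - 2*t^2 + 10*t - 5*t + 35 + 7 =9*b^2 + b*(-17*t - 69) - 2*t^2 + 5*t + 42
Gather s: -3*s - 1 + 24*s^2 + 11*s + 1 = 24*s^2 + 8*s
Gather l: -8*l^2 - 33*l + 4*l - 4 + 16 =-8*l^2 - 29*l + 12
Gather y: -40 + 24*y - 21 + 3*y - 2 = 27*y - 63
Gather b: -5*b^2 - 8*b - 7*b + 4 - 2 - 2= -5*b^2 - 15*b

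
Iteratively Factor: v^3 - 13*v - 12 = (v + 1)*(v^2 - v - 12) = (v + 1)*(v + 3)*(v - 4)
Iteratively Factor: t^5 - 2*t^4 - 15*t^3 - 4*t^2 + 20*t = (t + 2)*(t^4 - 4*t^3 - 7*t^2 + 10*t) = t*(t + 2)*(t^3 - 4*t^2 - 7*t + 10) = t*(t + 2)^2*(t^2 - 6*t + 5) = t*(t - 5)*(t + 2)^2*(t - 1)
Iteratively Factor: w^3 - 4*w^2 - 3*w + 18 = (w - 3)*(w^2 - w - 6) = (w - 3)^2*(w + 2)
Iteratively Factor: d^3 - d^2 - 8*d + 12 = (d - 2)*(d^2 + d - 6) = (d - 2)*(d + 3)*(d - 2)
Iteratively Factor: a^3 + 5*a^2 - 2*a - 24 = (a + 4)*(a^2 + a - 6) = (a - 2)*(a + 4)*(a + 3)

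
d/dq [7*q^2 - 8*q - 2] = 14*q - 8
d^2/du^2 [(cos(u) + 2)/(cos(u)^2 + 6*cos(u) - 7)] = (-9*(1 - cos(2*u))^2*cos(u)/4 - (1 - cos(2*u))^2/2 - 151*cos(u)/2 - 81*cos(2*u) - 21*cos(3*u) + cos(5*u)/2 + 177)/((cos(u) - 1)^3*(cos(u) + 7)^3)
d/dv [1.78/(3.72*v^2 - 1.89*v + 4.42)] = (3.3642 - 13.2432*v)/(3.72*v^2 - 1.89*v + 4.42)^2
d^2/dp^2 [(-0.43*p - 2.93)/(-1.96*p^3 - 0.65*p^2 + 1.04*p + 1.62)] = (9.911328*p^5 + 138.357576*p^4 + 61.841494*p^3 - 12.02349*p^2 + 46.652676*p + 11.059828)/(7.529536*p^9 + 7.49112*p^8 - 9.501492*p^7 - 26.345311*p^6 - 7.341672*p^5 + 19.869018*p^4 + 20.877328*p^3 - 0.138996*p^2 - 8.188128*p - 4.251528)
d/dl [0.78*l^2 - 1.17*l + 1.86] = 1.56*l - 1.17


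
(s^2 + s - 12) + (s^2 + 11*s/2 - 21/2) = 2*s^2 + 13*s/2 - 45/2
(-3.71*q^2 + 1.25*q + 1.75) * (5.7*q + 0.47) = -21.147*q^3 + 5.3813*q^2 + 10.5625*q + 0.8225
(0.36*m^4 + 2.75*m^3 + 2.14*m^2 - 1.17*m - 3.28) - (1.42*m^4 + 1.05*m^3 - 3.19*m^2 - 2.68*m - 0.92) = -1.06*m^4 + 1.7*m^3 + 5.33*m^2 + 1.51*m - 2.36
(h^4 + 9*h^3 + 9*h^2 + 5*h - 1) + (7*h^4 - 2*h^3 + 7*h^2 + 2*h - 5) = 8*h^4 + 7*h^3 + 16*h^2 + 7*h - 6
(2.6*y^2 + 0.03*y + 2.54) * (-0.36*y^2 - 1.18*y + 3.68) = -0.936*y^4 - 3.0788*y^3 + 8.6182*y^2 - 2.8868*y + 9.3472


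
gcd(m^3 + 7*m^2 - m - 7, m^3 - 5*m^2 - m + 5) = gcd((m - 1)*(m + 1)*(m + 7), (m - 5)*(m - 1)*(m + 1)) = m^2 - 1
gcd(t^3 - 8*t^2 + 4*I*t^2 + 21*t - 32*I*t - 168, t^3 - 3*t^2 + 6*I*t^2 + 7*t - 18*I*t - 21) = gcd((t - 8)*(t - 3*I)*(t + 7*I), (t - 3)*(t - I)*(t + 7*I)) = t + 7*I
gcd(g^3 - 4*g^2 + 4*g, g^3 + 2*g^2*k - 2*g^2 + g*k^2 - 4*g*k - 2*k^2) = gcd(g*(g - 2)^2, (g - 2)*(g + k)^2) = g - 2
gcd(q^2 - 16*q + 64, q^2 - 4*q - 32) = q - 8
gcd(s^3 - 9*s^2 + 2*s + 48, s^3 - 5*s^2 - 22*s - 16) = s^2 - 6*s - 16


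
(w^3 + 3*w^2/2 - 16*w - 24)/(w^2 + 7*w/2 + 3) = (w^2 - 16)/(w + 2)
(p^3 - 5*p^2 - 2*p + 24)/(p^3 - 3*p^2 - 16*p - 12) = (p^2 - 7*p + 12)/(p^2 - 5*p - 6)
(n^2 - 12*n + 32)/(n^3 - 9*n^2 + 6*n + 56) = (n - 8)/(n^2 - 5*n - 14)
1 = 1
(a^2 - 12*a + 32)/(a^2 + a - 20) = (a - 8)/(a + 5)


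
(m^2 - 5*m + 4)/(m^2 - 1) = (m - 4)/(m + 1)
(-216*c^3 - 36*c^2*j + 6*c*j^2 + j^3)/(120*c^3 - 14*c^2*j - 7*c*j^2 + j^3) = (-36*c^2 - 12*c*j - j^2)/(20*c^2 + c*j - j^2)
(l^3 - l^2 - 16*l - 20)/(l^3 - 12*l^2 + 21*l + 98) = (l^2 - 3*l - 10)/(l^2 - 14*l + 49)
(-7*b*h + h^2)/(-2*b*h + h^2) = (7*b - h)/(2*b - h)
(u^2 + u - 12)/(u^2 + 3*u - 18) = (u + 4)/(u + 6)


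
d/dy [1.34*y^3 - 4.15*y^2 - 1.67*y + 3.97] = 4.02*y^2 - 8.3*y - 1.67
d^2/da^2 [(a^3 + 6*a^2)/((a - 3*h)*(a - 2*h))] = 2*h*(19*a^3*h + 30*a^3 - 90*a^2*h^2 - 108*a^2*h + 108*a*h^3 + 216*h^3)/(a^6 - 15*a^5*h + 93*a^4*h^2 - 305*a^3*h^3 + 558*a^2*h^4 - 540*a*h^5 + 216*h^6)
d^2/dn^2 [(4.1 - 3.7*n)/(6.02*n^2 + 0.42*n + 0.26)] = (-(3.7*n - 4.1)*(12.04*n + 0.42)*(24.08*n + 0.84) + (133.644*n - 46.256)*(6.02*n^2 + 0.42*n + 0.26))/(6.02*n^2 + 0.42*n + 0.26)^3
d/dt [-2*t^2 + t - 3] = 1 - 4*t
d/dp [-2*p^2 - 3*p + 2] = -4*p - 3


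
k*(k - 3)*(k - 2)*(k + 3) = k^4 - 2*k^3 - 9*k^2 + 18*k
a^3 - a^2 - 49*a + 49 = (a - 7)*(a - 1)*(a + 7)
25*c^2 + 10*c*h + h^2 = (5*c + h)^2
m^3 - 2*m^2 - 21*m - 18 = (m - 6)*(m + 1)*(m + 3)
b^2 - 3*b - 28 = (b - 7)*(b + 4)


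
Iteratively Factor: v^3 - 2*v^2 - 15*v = (v)*(v^2 - 2*v - 15) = v*(v + 3)*(v - 5)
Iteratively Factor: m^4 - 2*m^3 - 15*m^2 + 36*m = (m + 4)*(m^3 - 6*m^2 + 9*m) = (m - 3)*(m + 4)*(m^2 - 3*m) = (m - 3)^2*(m + 4)*(m)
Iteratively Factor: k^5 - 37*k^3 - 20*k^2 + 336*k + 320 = (k + 4)*(k^4 - 4*k^3 - 21*k^2 + 64*k + 80) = (k + 4)^2*(k^3 - 8*k^2 + 11*k + 20) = (k + 1)*(k + 4)^2*(k^2 - 9*k + 20) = (k - 5)*(k + 1)*(k + 4)^2*(k - 4)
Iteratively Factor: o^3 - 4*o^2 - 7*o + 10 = (o - 5)*(o^2 + o - 2) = (o - 5)*(o - 1)*(o + 2)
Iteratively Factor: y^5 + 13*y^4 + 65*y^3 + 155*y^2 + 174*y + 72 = (y + 4)*(y^4 + 9*y^3 + 29*y^2 + 39*y + 18) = (y + 3)*(y + 4)*(y^3 + 6*y^2 + 11*y + 6) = (y + 2)*(y + 3)*(y + 4)*(y^2 + 4*y + 3) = (y + 2)*(y + 3)^2*(y + 4)*(y + 1)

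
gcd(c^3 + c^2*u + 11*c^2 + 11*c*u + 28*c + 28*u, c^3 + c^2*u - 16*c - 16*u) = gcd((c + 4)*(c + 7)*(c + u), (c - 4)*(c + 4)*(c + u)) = c^2 + c*u + 4*c + 4*u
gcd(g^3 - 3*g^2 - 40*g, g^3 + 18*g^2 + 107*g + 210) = g + 5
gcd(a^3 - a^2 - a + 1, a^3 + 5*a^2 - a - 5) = a^2 - 1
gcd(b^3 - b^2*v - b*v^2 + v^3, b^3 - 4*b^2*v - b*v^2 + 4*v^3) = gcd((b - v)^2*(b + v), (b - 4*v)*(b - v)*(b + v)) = -b^2 + v^2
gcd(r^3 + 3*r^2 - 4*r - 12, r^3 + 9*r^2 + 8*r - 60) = r - 2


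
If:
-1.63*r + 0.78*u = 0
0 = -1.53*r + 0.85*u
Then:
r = 0.00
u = 0.00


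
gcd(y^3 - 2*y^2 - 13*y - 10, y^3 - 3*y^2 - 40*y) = 1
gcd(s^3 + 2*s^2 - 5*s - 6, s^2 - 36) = 1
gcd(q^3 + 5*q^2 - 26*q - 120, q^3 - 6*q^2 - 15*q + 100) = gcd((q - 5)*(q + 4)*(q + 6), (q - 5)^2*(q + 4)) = q^2 - q - 20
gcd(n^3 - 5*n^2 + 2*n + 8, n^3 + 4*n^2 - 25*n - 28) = n^2 - 3*n - 4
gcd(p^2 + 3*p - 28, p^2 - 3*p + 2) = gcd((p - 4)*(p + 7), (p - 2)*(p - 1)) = 1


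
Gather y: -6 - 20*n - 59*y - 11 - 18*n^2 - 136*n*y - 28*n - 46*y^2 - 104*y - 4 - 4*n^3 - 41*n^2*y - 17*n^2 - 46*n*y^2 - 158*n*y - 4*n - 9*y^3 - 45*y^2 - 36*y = -4*n^3 - 35*n^2 - 52*n - 9*y^3 + y^2*(-46*n - 91) + y*(-41*n^2 - 294*n - 199) - 21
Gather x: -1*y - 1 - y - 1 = -2*y - 2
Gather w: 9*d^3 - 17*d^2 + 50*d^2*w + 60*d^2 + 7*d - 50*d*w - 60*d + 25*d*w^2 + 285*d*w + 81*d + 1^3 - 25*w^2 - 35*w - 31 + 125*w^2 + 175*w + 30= 9*d^3 + 43*d^2 + 28*d + w^2*(25*d + 100) + w*(50*d^2 + 235*d + 140)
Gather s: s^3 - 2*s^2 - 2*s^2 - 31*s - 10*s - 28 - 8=s^3 - 4*s^2 - 41*s - 36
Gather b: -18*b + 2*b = -16*b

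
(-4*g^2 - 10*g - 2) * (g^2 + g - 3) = -4*g^4 - 14*g^3 + 28*g + 6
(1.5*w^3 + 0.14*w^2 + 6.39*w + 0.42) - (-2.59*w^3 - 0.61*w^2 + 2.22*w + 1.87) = 4.09*w^3 + 0.75*w^2 + 4.17*w - 1.45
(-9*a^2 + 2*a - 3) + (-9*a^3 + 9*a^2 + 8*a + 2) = -9*a^3 + 10*a - 1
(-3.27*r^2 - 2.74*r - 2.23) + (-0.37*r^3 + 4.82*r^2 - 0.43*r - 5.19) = -0.37*r^3 + 1.55*r^2 - 3.17*r - 7.42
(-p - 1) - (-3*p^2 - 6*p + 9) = 3*p^2 + 5*p - 10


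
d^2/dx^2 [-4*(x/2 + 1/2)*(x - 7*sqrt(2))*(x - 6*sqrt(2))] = -12*x - 4 + 52*sqrt(2)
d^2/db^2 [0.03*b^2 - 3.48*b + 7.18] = 0.0600000000000000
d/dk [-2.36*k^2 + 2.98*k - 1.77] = 2.98 - 4.72*k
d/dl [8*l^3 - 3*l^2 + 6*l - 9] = 24*l^2 - 6*l + 6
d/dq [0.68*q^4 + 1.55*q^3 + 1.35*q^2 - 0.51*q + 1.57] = 2.72*q^3 + 4.65*q^2 + 2.7*q - 0.51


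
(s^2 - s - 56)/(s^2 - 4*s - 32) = (s + 7)/(s + 4)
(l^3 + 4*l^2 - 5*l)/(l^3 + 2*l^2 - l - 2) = l*(l + 5)/(l^2 + 3*l + 2)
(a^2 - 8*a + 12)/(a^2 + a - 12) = (a^2 - 8*a + 12)/(a^2 + a - 12)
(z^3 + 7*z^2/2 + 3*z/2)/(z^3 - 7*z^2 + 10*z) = (2*z^2 + 7*z + 3)/(2*(z^2 - 7*z + 10))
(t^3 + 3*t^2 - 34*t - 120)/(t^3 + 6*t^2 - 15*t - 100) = (t^2 - 2*t - 24)/(t^2 + t - 20)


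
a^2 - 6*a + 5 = (a - 5)*(a - 1)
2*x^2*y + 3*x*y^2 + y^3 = y*(x + y)*(2*x + y)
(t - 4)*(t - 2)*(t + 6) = t^3 - 28*t + 48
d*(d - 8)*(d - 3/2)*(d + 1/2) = d^4 - 9*d^3 + 29*d^2/4 + 6*d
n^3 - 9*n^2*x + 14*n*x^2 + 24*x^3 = (n - 6*x)*(n - 4*x)*(n + x)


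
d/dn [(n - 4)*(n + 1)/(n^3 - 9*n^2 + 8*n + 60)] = (-n^4 + 6*n^3 - 7*n^2 + 48*n - 148)/(n^6 - 18*n^5 + 97*n^4 - 24*n^3 - 1016*n^2 + 960*n + 3600)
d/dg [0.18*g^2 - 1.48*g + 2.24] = 0.36*g - 1.48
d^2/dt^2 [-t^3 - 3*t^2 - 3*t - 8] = -6*t - 6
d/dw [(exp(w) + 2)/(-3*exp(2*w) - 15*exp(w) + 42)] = ((exp(w) + 2)*(2*exp(w) + 5) - exp(2*w) - 5*exp(w) + 14)*exp(w)/(3*(exp(2*w) + 5*exp(w) - 14)^2)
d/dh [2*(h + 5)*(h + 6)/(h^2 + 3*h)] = 4*(-4*h^2 - 30*h - 45)/(h^2*(h^2 + 6*h + 9))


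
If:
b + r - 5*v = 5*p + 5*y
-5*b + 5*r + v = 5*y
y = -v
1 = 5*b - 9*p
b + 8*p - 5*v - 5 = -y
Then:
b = 13/14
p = 17/42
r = 23/21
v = -5/36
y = 5/36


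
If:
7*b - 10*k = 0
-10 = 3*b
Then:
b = -10/3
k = -7/3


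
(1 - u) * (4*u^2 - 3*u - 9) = -4*u^3 + 7*u^2 + 6*u - 9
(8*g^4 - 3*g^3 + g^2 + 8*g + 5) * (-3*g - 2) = -24*g^5 - 7*g^4 + 3*g^3 - 26*g^2 - 31*g - 10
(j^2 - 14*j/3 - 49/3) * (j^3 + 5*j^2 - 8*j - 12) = j^5 + j^4/3 - 143*j^3/3 - 169*j^2/3 + 560*j/3 + 196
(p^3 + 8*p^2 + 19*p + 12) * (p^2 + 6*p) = p^5 + 14*p^4 + 67*p^3 + 126*p^2 + 72*p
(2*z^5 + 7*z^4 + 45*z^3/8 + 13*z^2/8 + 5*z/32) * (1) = 2*z^5 + 7*z^4 + 45*z^3/8 + 13*z^2/8 + 5*z/32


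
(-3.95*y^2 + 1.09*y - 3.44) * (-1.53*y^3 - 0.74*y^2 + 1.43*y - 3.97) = 6.0435*y^5 + 1.2553*y^4 - 1.1919*y^3 + 19.7858*y^2 - 9.2465*y + 13.6568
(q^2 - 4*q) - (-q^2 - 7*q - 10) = 2*q^2 + 3*q + 10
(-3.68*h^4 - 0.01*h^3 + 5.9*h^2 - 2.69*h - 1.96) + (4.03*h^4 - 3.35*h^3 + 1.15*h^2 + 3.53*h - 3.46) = 0.35*h^4 - 3.36*h^3 + 7.05*h^2 + 0.84*h - 5.42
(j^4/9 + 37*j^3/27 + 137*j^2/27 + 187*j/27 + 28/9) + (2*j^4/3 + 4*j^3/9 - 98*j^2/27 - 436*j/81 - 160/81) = 7*j^4/9 + 49*j^3/27 + 13*j^2/9 + 125*j/81 + 92/81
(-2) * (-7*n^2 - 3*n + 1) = 14*n^2 + 6*n - 2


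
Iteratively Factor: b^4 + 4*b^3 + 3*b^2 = (b)*(b^3 + 4*b^2 + 3*b) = b*(b + 1)*(b^2 + 3*b) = b*(b + 1)*(b + 3)*(b)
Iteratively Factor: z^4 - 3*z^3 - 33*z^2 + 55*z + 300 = (z + 3)*(z^3 - 6*z^2 - 15*z + 100) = (z - 5)*(z + 3)*(z^2 - z - 20) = (z - 5)*(z + 3)*(z + 4)*(z - 5)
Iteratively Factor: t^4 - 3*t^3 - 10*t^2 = (t)*(t^3 - 3*t^2 - 10*t) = t*(t - 5)*(t^2 + 2*t) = t*(t - 5)*(t + 2)*(t)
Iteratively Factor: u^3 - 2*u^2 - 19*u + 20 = (u - 5)*(u^2 + 3*u - 4) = (u - 5)*(u - 1)*(u + 4)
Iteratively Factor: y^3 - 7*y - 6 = (y + 2)*(y^2 - 2*y - 3) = (y + 1)*(y + 2)*(y - 3)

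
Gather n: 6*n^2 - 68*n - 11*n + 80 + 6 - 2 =6*n^2 - 79*n + 84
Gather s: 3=3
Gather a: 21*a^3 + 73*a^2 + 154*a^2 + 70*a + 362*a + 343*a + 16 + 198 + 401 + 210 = 21*a^3 + 227*a^2 + 775*a + 825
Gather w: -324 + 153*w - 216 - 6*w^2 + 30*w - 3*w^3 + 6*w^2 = -3*w^3 + 183*w - 540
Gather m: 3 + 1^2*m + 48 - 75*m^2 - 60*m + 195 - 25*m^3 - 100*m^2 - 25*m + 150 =-25*m^3 - 175*m^2 - 84*m + 396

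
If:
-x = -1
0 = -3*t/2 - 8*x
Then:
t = -16/3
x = 1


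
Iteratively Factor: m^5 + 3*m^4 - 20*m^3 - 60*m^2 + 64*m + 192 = (m + 4)*(m^4 - m^3 - 16*m^2 + 4*m + 48) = (m - 4)*(m + 4)*(m^3 + 3*m^2 - 4*m - 12) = (m - 4)*(m - 2)*(m + 4)*(m^2 + 5*m + 6) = (m - 4)*(m - 2)*(m + 3)*(m + 4)*(m + 2)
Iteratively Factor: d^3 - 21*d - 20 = (d + 4)*(d^2 - 4*d - 5) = (d + 1)*(d + 4)*(d - 5)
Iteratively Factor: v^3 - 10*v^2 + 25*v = (v)*(v^2 - 10*v + 25) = v*(v - 5)*(v - 5)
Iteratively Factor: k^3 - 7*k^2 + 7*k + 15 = (k + 1)*(k^2 - 8*k + 15) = (k - 5)*(k + 1)*(k - 3)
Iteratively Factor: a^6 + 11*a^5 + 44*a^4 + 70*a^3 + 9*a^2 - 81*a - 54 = (a + 2)*(a^5 + 9*a^4 + 26*a^3 + 18*a^2 - 27*a - 27) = (a + 2)*(a + 3)*(a^4 + 6*a^3 + 8*a^2 - 6*a - 9) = (a + 2)*(a + 3)^2*(a^3 + 3*a^2 - a - 3) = (a - 1)*(a + 2)*(a + 3)^2*(a^2 + 4*a + 3) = (a - 1)*(a + 1)*(a + 2)*(a + 3)^2*(a + 3)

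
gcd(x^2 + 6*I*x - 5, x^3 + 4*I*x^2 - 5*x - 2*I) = x + I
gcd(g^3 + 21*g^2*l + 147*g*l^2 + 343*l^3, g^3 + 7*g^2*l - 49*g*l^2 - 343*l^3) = g^2 + 14*g*l + 49*l^2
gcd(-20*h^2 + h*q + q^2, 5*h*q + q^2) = 5*h + q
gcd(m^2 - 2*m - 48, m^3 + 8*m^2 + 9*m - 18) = m + 6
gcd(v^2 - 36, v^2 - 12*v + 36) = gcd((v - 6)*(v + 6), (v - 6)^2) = v - 6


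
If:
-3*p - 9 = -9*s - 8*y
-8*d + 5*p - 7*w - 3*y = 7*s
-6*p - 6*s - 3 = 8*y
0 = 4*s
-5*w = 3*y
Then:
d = -71/96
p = -4/3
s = 0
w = -3/8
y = 5/8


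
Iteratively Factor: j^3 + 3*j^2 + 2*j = (j)*(j^2 + 3*j + 2) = j*(j + 2)*(j + 1)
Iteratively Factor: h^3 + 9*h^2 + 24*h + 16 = (h + 1)*(h^2 + 8*h + 16) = (h + 1)*(h + 4)*(h + 4)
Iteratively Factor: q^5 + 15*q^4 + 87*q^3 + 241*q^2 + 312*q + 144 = (q + 1)*(q^4 + 14*q^3 + 73*q^2 + 168*q + 144) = (q + 1)*(q + 3)*(q^3 + 11*q^2 + 40*q + 48) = (q + 1)*(q + 3)*(q + 4)*(q^2 + 7*q + 12) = (q + 1)*(q + 3)*(q + 4)^2*(q + 3)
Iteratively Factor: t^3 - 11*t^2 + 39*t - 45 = (t - 3)*(t^2 - 8*t + 15) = (t - 5)*(t - 3)*(t - 3)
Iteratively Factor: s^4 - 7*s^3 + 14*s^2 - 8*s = (s)*(s^3 - 7*s^2 + 14*s - 8) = s*(s - 4)*(s^2 - 3*s + 2) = s*(s - 4)*(s - 1)*(s - 2)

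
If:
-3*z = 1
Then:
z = -1/3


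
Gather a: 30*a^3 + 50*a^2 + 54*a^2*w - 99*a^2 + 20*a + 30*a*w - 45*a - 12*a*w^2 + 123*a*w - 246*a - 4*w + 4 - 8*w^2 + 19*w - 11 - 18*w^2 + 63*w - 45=30*a^3 + a^2*(54*w - 49) + a*(-12*w^2 + 153*w - 271) - 26*w^2 + 78*w - 52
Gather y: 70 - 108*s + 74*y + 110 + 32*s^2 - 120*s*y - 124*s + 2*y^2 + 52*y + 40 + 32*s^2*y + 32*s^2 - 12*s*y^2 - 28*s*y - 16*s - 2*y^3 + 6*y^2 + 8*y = 64*s^2 - 248*s - 2*y^3 + y^2*(8 - 12*s) + y*(32*s^2 - 148*s + 134) + 220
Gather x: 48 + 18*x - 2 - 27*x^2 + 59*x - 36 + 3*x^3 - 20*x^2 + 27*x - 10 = 3*x^3 - 47*x^2 + 104*x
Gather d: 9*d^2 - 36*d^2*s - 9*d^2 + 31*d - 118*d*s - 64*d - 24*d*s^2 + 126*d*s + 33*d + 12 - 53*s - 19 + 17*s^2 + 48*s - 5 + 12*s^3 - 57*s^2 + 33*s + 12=-36*d^2*s + d*(-24*s^2 + 8*s) + 12*s^3 - 40*s^2 + 28*s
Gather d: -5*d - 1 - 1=-5*d - 2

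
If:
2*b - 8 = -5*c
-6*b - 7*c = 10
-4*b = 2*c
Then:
No Solution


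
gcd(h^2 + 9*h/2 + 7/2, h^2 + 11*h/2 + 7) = h + 7/2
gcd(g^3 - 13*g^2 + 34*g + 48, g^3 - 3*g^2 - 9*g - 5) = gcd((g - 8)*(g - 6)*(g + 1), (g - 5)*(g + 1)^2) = g + 1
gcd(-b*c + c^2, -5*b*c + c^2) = c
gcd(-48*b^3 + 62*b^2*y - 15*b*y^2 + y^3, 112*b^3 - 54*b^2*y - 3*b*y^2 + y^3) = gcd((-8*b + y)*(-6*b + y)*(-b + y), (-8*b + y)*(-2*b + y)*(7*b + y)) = -8*b + y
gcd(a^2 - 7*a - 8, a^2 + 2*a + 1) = a + 1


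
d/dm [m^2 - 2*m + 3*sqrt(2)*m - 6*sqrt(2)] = 2*m - 2 + 3*sqrt(2)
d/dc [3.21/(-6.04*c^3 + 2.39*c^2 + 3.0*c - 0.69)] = (58.1652*c^2 - 15.3438*c - 9.63)/(6.04*c^3 - 2.39*c^2 - 3.0*c + 0.69)^2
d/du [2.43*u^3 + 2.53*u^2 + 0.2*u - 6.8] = 7.29*u^2 + 5.06*u + 0.2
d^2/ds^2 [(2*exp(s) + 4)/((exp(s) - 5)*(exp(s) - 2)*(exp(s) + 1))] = 8*(exp(6*s) - 27*exp(4*s) + 47*exp(3*s) + 18*exp(2*s) + 117*exp(s) + 10)*exp(s)/(exp(9*s) - 18*exp(8*s) + 117*exp(7*s) - 294*exp(6*s) - 9*exp(5*s) + 1098*exp(4*s) - 753*exp(3*s) - 1530*exp(2*s) + 900*exp(s) + 1000)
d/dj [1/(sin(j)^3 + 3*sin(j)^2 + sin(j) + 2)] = (-6*sin(j) + 3*cos(j)^2 - 4)*cos(j)/(sin(j)^3 + 3*sin(j)^2 + sin(j) + 2)^2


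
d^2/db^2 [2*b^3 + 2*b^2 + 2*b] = 12*b + 4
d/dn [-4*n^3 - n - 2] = -12*n^2 - 1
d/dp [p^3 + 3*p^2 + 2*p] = 3*p^2 + 6*p + 2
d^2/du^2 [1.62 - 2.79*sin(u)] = 2.79*sin(u)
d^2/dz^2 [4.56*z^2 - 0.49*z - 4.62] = 9.12000000000000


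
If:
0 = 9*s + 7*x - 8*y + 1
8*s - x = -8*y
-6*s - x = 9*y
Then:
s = -17/433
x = -24/433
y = 14/433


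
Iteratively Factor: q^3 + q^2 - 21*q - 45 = (q + 3)*(q^2 - 2*q - 15) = (q - 5)*(q + 3)*(q + 3)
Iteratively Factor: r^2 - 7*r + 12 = (r - 3)*(r - 4)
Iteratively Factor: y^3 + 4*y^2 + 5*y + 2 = (y + 2)*(y^2 + 2*y + 1) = (y + 1)*(y + 2)*(y + 1)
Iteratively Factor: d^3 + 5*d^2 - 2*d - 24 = (d - 2)*(d^2 + 7*d + 12) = (d - 2)*(d + 4)*(d + 3)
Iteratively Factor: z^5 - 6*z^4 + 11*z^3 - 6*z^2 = (z - 3)*(z^4 - 3*z^3 + 2*z^2) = z*(z - 3)*(z^3 - 3*z^2 + 2*z) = z*(z - 3)*(z - 2)*(z^2 - z) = z^2*(z - 3)*(z - 2)*(z - 1)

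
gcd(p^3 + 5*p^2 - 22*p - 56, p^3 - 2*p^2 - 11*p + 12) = p - 4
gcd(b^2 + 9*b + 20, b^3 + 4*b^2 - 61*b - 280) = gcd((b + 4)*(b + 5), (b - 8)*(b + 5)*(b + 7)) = b + 5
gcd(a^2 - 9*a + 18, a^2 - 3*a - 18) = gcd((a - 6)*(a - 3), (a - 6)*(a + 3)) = a - 6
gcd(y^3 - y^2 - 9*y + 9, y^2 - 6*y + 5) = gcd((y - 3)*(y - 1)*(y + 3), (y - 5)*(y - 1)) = y - 1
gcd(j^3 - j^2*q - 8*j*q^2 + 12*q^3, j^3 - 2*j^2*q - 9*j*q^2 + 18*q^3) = -j^2 - j*q + 6*q^2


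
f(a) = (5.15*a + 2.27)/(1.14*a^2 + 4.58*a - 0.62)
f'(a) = (-2.28*a - 4.58)*(5.15*a + 2.27)/(1.14*a^2 + 4.58*a - 0.62)^2 + 5.15/(1.14*a^2 + 4.58*a - 0.62)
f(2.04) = 0.95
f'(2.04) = -0.27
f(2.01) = 0.96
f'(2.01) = -0.27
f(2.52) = 0.84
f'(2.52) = -0.19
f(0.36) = 3.51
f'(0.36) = -11.71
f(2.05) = 0.95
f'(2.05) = -0.27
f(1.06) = 1.40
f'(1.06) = -0.84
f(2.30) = 0.89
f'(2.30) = -0.22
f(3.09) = 0.74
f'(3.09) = -0.14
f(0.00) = -3.66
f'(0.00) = -35.35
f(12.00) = 0.29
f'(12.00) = -0.02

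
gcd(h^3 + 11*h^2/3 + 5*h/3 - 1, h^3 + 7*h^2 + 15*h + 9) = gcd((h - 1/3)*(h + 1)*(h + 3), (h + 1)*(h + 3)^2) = h^2 + 4*h + 3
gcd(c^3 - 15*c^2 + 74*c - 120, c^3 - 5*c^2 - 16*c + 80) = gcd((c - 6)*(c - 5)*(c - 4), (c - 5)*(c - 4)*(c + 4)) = c^2 - 9*c + 20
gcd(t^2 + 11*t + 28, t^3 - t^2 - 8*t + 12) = 1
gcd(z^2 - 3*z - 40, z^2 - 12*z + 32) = z - 8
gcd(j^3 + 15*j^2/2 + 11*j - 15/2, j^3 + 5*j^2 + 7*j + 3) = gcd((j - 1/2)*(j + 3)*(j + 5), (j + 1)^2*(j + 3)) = j + 3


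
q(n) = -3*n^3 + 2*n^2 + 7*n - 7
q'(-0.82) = -2.33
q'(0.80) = 4.44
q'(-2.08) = -40.26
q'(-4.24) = -171.76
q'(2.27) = -30.30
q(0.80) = -1.66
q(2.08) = -10.78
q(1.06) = -0.91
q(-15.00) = 10463.00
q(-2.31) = 24.48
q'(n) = -9*n^2 + 4*n + 7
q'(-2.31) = -50.26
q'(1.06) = 1.13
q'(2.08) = -23.62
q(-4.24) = 227.95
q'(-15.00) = -2078.00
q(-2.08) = 14.09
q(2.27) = -15.90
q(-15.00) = 10463.00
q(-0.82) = -9.74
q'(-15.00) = -2078.00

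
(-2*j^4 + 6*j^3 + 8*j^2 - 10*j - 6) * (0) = 0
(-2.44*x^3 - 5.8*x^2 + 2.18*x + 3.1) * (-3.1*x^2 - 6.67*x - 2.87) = 7.564*x^5 + 34.2548*x^4 + 38.9308*x^3 - 7.5046*x^2 - 26.9336*x - 8.897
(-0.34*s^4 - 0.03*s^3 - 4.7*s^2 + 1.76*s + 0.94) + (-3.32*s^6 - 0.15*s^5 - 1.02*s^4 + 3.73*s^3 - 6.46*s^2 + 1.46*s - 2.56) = -3.32*s^6 - 0.15*s^5 - 1.36*s^4 + 3.7*s^3 - 11.16*s^2 + 3.22*s - 1.62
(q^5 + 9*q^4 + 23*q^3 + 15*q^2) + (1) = q^5 + 9*q^4 + 23*q^3 + 15*q^2 + 1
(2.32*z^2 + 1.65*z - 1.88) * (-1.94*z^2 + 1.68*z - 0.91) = -4.5008*z^4 + 0.6966*z^3 + 4.308*z^2 - 4.6599*z + 1.7108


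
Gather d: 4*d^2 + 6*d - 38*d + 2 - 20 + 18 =4*d^2 - 32*d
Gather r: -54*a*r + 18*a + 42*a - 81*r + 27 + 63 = 60*a + r*(-54*a - 81) + 90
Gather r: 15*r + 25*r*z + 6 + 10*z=r*(25*z + 15) + 10*z + 6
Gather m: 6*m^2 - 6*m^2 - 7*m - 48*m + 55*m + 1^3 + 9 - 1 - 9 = 0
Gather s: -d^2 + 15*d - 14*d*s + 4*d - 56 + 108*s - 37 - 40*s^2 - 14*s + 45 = -d^2 + 19*d - 40*s^2 + s*(94 - 14*d) - 48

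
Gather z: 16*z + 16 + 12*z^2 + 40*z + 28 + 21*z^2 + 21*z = 33*z^2 + 77*z + 44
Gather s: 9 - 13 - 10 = -14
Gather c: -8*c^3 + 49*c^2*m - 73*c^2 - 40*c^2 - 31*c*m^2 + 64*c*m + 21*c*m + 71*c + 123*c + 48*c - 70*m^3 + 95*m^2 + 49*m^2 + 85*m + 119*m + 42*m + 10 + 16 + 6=-8*c^3 + c^2*(49*m - 113) + c*(-31*m^2 + 85*m + 242) - 70*m^3 + 144*m^2 + 246*m + 32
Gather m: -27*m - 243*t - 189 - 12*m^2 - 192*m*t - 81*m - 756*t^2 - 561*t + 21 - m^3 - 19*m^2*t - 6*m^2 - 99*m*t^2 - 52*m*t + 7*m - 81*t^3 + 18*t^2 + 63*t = -m^3 + m^2*(-19*t - 18) + m*(-99*t^2 - 244*t - 101) - 81*t^3 - 738*t^2 - 741*t - 168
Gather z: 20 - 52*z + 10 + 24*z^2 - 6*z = 24*z^2 - 58*z + 30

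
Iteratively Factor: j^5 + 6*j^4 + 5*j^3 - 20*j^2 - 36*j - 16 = (j - 2)*(j^4 + 8*j^3 + 21*j^2 + 22*j + 8) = (j - 2)*(j + 1)*(j^3 + 7*j^2 + 14*j + 8) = (j - 2)*(j + 1)*(j + 2)*(j^2 + 5*j + 4) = (j - 2)*(j + 1)^2*(j + 2)*(j + 4)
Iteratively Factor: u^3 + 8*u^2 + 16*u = (u + 4)*(u^2 + 4*u) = u*(u + 4)*(u + 4)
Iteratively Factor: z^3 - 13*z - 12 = (z + 1)*(z^2 - z - 12) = (z - 4)*(z + 1)*(z + 3)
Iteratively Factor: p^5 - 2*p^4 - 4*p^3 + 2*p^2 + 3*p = (p - 3)*(p^4 + p^3 - p^2 - p) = (p - 3)*(p - 1)*(p^3 + 2*p^2 + p) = (p - 3)*(p - 1)*(p + 1)*(p^2 + p) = p*(p - 3)*(p - 1)*(p + 1)*(p + 1)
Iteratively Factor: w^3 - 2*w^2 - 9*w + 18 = (w + 3)*(w^2 - 5*w + 6) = (w - 2)*(w + 3)*(w - 3)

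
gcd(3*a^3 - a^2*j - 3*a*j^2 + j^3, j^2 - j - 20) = 1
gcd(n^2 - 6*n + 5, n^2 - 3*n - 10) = n - 5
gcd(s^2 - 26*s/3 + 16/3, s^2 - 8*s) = s - 8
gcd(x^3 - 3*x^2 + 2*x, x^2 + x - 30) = 1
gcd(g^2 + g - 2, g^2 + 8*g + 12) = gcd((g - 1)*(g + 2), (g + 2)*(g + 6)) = g + 2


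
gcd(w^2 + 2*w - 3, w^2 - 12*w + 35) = 1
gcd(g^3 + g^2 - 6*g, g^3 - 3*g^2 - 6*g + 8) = 1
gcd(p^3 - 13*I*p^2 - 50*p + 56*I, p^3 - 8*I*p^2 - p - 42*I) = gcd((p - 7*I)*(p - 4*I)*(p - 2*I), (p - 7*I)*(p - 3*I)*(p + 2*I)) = p - 7*I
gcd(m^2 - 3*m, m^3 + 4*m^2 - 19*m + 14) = 1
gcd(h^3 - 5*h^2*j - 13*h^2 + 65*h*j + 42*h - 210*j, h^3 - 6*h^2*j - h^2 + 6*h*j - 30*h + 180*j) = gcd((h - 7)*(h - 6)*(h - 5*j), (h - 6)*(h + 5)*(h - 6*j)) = h - 6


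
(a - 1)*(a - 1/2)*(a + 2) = a^3 + a^2/2 - 5*a/2 + 1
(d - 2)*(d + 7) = d^2 + 5*d - 14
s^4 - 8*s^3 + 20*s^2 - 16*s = s*(s - 4)*(s - 2)^2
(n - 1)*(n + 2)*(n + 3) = n^3 + 4*n^2 + n - 6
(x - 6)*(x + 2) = x^2 - 4*x - 12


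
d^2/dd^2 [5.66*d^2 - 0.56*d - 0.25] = 11.3200000000000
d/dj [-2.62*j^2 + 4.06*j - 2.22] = 4.06 - 5.24*j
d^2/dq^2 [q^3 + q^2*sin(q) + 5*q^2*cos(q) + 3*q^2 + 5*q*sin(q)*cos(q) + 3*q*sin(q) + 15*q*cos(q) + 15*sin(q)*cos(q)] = -q^2*sin(q) - 5*q^2*cos(q) - 23*q*sin(q) - 10*q*sin(2*q) - 11*q*cos(q) + 6*q - 28*sin(q) - 30*sin(2*q) + 16*cos(q) + 10*cos(2*q) + 6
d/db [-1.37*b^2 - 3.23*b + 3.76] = -2.74*b - 3.23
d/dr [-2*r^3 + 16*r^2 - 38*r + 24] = -6*r^2 + 32*r - 38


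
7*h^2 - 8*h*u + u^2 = (-7*h + u)*(-h + u)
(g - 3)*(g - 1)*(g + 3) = g^3 - g^2 - 9*g + 9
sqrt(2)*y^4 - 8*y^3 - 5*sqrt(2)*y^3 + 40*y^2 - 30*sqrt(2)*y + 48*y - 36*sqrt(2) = (y - 6)*(y - 3*sqrt(2))*(y - sqrt(2))*(sqrt(2)*y + sqrt(2))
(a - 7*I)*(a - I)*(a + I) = a^3 - 7*I*a^2 + a - 7*I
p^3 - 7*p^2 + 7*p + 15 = (p - 5)*(p - 3)*(p + 1)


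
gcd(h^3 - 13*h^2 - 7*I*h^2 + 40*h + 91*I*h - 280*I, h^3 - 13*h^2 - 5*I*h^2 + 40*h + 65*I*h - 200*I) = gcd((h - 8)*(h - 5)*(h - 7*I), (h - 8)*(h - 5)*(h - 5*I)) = h^2 - 13*h + 40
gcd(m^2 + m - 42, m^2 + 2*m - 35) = m + 7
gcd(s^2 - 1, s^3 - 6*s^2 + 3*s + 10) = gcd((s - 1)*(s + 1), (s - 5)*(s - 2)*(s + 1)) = s + 1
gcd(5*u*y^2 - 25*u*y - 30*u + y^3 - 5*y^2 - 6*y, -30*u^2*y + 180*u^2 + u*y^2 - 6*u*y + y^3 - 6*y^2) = y - 6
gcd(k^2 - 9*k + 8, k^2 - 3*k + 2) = k - 1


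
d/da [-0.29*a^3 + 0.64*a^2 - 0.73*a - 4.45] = -0.87*a^2 + 1.28*a - 0.73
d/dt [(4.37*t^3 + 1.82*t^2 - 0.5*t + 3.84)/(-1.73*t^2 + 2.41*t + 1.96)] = (-7.5601*t^4 + 21.0634*t^3 + 29.2168*t^2 + 20.4208*t - 10.2344)/(2.9929*t^4 - 8.3386*t^3 - 0.9735*t^2 + 9.4472*t + 3.8416)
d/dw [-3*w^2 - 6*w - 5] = -6*w - 6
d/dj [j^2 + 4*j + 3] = 2*j + 4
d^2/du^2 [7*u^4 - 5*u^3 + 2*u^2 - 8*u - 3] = 84*u^2 - 30*u + 4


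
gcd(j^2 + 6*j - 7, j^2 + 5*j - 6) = j - 1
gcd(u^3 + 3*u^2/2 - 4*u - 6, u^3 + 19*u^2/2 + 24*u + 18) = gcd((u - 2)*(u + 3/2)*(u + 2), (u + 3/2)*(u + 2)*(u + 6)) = u^2 + 7*u/2 + 3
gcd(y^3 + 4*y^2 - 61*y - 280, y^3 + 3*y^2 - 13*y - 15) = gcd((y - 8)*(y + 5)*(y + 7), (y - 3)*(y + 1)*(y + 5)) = y + 5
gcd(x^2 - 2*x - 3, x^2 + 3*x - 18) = x - 3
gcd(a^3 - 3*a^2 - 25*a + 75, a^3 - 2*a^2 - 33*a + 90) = a^2 - 8*a + 15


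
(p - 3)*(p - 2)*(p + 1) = p^3 - 4*p^2 + p + 6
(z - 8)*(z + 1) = z^2 - 7*z - 8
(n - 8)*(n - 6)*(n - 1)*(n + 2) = n^4 - 13*n^3 + 32*n^2 + 76*n - 96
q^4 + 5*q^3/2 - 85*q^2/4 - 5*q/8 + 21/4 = (q - 7/2)*(q - 1/2)*(q + 1/2)*(q + 6)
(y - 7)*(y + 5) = y^2 - 2*y - 35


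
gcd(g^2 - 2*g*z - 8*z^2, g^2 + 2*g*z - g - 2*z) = g + 2*z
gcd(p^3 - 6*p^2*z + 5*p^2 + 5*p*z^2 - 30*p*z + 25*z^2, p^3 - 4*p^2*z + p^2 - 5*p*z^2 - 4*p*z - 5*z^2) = -p + 5*z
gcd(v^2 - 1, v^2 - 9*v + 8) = v - 1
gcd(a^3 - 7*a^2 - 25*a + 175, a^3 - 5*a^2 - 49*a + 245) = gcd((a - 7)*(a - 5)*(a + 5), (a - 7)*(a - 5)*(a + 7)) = a^2 - 12*a + 35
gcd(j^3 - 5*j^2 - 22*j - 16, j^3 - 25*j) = 1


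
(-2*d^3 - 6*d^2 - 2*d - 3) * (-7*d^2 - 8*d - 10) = 14*d^5 + 58*d^4 + 82*d^3 + 97*d^2 + 44*d + 30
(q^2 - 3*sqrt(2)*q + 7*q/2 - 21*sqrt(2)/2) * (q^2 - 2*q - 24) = q^4 - 3*sqrt(2)*q^3 + 3*q^3/2 - 31*q^2 - 9*sqrt(2)*q^2/2 - 84*q + 93*sqrt(2)*q + 252*sqrt(2)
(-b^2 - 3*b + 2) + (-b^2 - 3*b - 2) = -2*b^2 - 6*b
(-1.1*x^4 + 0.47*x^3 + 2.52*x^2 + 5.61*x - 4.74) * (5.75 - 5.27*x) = 5.797*x^5 - 8.8019*x^4 - 10.5779*x^3 - 15.0747*x^2 + 57.2373*x - 27.255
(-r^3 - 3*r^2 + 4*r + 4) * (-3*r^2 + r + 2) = 3*r^5 + 8*r^4 - 17*r^3 - 14*r^2 + 12*r + 8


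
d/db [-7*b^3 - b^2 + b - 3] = -21*b^2 - 2*b + 1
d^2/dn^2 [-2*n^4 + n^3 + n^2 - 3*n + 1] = -24*n^2 + 6*n + 2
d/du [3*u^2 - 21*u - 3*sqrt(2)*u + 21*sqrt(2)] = 6*u - 21 - 3*sqrt(2)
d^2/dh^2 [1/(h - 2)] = 2/(h - 2)^3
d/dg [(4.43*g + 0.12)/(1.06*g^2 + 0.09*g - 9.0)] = (4.6958*g^2 + 0.3987*g - (2.12*g + 0.09)*(4.43*g + 0.12) - 39.87)/(1.06*g^2 + 0.09*g - 9.0)^2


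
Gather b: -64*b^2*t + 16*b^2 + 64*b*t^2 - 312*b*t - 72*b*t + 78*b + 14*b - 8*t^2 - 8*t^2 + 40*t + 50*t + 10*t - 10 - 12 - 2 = b^2*(16 - 64*t) + b*(64*t^2 - 384*t + 92) - 16*t^2 + 100*t - 24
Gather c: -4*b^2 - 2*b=-4*b^2 - 2*b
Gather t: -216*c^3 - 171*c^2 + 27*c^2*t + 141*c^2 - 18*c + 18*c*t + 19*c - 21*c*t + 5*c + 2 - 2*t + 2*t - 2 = -216*c^3 - 30*c^2 + 6*c + t*(27*c^2 - 3*c)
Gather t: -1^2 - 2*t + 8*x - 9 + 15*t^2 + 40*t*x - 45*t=15*t^2 + t*(40*x - 47) + 8*x - 10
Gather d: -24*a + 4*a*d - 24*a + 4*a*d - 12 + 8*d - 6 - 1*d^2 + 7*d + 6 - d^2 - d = -48*a - 2*d^2 + d*(8*a + 14) - 12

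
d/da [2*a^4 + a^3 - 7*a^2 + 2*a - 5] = 8*a^3 + 3*a^2 - 14*a + 2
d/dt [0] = 0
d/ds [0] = 0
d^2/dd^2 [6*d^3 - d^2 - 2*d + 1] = 36*d - 2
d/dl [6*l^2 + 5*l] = 12*l + 5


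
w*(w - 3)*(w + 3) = w^3 - 9*w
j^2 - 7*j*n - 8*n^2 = (j - 8*n)*(j + n)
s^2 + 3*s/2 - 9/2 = (s - 3/2)*(s + 3)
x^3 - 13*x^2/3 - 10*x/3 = x*(x - 5)*(x + 2/3)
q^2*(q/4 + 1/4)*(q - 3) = q^4/4 - q^3/2 - 3*q^2/4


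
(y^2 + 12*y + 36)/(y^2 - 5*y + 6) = (y^2 + 12*y + 36)/(y^2 - 5*y + 6)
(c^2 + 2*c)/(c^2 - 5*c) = (c + 2)/(c - 5)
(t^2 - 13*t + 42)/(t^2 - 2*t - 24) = (t - 7)/(t + 4)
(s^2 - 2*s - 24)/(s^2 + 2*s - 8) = (s - 6)/(s - 2)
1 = 1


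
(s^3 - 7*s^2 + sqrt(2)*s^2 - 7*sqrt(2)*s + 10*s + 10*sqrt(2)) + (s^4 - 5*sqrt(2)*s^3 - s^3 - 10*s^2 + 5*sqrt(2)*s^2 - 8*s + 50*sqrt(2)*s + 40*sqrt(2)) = s^4 - 5*sqrt(2)*s^3 - 17*s^2 + 6*sqrt(2)*s^2 + 2*s + 43*sqrt(2)*s + 50*sqrt(2)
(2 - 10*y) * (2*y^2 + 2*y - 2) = -20*y^3 - 16*y^2 + 24*y - 4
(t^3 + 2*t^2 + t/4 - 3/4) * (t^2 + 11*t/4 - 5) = t^5 + 19*t^4/4 + 3*t^3/4 - 161*t^2/16 - 53*t/16 + 15/4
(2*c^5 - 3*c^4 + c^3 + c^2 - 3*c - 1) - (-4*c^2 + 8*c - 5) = 2*c^5 - 3*c^4 + c^3 + 5*c^2 - 11*c + 4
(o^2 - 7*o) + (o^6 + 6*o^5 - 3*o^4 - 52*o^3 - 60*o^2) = o^6 + 6*o^5 - 3*o^4 - 52*o^3 - 59*o^2 - 7*o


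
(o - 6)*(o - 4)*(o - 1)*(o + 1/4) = o^4 - 43*o^3/4 + 125*o^2/4 - 31*o/2 - 6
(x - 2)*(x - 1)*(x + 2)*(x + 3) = x^4 + 2*x^3 - 7*x^2 - 8*x + 12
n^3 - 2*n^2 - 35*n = n*(n - 7)*(n + 5)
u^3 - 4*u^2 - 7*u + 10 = (u - 5)*(u - 1)*(u + 2)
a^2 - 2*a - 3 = (a - 3)*(a + 1)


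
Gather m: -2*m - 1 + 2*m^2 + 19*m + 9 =2*m^2 + 17*m + 8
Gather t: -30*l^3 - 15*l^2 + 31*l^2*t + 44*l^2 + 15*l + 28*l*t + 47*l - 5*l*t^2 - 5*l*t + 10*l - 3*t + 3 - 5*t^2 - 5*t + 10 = -30*l^3 + 29*l^2 + 72*l + t^2*(-5*l - 5) + t*(31*l^2 + 23*l - 8) + 13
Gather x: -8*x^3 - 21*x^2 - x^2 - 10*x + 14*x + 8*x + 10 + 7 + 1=-8*x^3 - 22*x^2 + 12*x + 18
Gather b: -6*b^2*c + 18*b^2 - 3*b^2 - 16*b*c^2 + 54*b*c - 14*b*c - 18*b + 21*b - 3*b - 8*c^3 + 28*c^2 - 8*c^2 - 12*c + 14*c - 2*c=b^2*(15 - 6*c) + b*(-16*c^2 + 40*c) - 8*c^3 + 20*c^2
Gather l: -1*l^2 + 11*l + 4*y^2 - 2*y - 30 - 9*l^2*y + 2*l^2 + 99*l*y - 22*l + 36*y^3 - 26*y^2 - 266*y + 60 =l^2*(1 - 9*y) + l*(99*y - 11) + 36*y^3 - 22*y^2 - 268*y + 30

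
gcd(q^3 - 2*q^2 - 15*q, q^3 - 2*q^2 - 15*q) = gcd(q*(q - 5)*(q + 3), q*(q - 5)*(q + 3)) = q^3 - 2*q^2 - 15*q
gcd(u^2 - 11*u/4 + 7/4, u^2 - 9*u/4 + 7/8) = u - 7/4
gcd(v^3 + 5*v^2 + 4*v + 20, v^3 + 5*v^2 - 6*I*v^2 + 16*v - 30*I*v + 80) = v^2 + v*(5 + 2*I) + 10*I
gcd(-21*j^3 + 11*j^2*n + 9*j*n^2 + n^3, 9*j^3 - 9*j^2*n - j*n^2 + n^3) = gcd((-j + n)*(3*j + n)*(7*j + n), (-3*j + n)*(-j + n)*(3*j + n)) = 3*j^2 - 2*j*n - n^2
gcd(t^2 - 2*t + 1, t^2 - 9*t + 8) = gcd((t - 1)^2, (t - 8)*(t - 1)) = t - 1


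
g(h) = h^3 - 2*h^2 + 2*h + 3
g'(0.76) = 0.69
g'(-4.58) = 83.25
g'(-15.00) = 737.00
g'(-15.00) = 737.00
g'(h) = 3*h^2 - 4*h + 2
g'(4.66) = 48.51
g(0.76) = 3.80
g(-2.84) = -41.72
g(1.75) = 5.73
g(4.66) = 70.08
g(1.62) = 5.24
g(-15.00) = -3852.00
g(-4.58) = -144.18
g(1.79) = 5.91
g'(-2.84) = 37.56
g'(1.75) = 4.19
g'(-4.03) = 66.84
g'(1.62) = 3.39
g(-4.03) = -102.99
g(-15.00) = -3852.00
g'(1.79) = 4.45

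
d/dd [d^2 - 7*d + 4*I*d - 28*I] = 2*d - 7 + 4*I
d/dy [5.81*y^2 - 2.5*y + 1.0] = 11.62*y - 2.5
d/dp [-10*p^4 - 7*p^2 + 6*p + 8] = -40*p^3 - 14*p + 6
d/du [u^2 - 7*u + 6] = 2*u - 7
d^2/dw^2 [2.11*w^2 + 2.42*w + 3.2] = 4.22000000000000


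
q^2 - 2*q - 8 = (q - 4)*(q + 2)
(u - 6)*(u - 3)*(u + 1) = u^3 - 8*u^2 + 9*u + 18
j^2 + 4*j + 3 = (j + 1)*(j + 3)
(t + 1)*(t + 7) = t^2 + 8*t + 7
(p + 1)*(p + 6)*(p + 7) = p^3 + 14*p^2 + 55*p + 42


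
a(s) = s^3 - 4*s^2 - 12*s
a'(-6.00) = 144.00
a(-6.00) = -288.00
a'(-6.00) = 144.00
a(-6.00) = -288.00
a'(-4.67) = 90.79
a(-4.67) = -133.04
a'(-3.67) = 57.77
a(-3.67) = -59.27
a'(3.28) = -5.96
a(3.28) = -47.11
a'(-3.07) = 40.83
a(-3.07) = -29.79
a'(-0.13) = -10.91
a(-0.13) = 1.49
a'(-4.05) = 69.61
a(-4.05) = -83.44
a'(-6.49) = 166.28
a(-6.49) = -363.96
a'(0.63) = -15.85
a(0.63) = -8.90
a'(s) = 3*s^2 - 8*s - 12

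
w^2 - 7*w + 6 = (w - 6)*(w - 1)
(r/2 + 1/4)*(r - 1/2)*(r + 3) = r^3/2 + 3*r^2/2 - r/8 - 3/8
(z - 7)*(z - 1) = z^2 - 8*z + 7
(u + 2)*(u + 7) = u^2 + 9*u + 14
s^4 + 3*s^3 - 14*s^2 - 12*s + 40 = (s - 2)^2*(s + 2)*(s + 5)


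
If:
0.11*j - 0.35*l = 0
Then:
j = 3.18181818181818*l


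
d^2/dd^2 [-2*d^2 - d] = -4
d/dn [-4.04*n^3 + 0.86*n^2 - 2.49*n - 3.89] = -12.12*n^2 + 1.72*n - 2.49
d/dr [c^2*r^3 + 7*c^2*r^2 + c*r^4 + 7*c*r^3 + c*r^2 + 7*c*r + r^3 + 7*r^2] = 3*c^2*r^2 + 14*c^2*r + 4*c*r^3 + 21*c*r^2 + 2*c*r + 7*c + 3*r^2 + 14*r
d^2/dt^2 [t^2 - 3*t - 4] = 2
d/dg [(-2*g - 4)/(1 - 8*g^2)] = 2*(8*g^2 - 16*g*(g + 2) - 1)/(8*g^2 - 1)^2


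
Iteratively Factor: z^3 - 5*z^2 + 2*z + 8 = (z - 4)*(z^2 - z - 2) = (z - 4)*(z + 1)*(z - 2)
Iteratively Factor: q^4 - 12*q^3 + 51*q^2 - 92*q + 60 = (q - 5)*(q^3 - 7*q^2 + 16*q - 12) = (q - 5)*(q - 2)*(q^2 - 5*q + 6) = (q - 5)*(q - 3)*(q - 2)*(q - 2)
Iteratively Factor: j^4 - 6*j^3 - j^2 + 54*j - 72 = (j - 4)*(j^3 - 2*j^2 - 9*j + 18) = (j - 4)*(j - 2)*(j^2 - 9) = (j - 4)*(j - 2)*(j + 3)*(j - 3)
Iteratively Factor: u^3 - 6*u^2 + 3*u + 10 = (u - 2)*(u^2 - 4*u - 5) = (u - 2)*(u + 1)*(u - 5)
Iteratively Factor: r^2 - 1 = (r + 1)*(r - 1)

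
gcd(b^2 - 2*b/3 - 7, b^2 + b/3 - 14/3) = b + 7/3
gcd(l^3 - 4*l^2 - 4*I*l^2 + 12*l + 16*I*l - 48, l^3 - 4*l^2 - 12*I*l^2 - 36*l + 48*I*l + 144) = l^2 + l*(-4 - 6*I) + 24*I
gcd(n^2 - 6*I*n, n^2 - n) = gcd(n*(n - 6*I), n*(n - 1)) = n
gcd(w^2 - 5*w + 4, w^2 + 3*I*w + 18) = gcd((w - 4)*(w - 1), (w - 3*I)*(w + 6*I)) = 1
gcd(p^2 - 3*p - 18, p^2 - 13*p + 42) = p - 6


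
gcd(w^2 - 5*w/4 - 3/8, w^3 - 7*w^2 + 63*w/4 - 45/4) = w - 3/2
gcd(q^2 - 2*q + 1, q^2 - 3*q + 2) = q - 1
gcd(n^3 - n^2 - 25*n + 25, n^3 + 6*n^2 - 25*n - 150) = n^2 - 25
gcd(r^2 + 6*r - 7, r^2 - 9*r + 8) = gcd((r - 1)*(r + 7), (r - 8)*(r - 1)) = r - 1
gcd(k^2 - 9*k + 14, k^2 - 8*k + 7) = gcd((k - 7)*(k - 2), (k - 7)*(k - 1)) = k - 7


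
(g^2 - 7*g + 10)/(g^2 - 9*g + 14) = (g - 5)/(g - 7)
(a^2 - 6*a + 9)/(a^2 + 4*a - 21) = (a - 3)/(a + 7)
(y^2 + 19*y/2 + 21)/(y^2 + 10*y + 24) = (y + 7/2)/(y + 4)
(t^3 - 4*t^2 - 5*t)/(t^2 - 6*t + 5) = t*(t + 1)/(t - 1)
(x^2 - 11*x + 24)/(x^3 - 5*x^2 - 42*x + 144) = 1/(x + 6)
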